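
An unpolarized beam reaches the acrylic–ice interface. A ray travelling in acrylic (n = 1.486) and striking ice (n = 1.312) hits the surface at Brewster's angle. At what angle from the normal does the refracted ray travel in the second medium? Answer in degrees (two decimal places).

θ_t ≈ 48.56°

First find Brewster's angle: tan θ_B = 1.312/1.486 = 0.8829, giving θ_B = 41.44°.
The refracted ray is perpendicular to the reflected ray, so θ_t = 90° − θ_B = 48.56°.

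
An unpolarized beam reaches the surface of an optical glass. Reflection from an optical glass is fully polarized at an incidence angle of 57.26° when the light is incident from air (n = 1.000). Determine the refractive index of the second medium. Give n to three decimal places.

n ≈ 1.555

At the polarizing angle, tan θ_B = n₂/n₁ with n₁ on the incident side (air) and n₂ on the transmitted side (an optical glass).
n₂ = n₁ tan θ_B = 1.000 × tan 57.26° = 1.555.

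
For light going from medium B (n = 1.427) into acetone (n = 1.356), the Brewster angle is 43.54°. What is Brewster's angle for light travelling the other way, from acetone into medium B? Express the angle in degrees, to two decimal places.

θ_B' ≈ 46.46°

Reversing the direction swaps n₁ and n₂, so tan θ_B' = 1/tan θ_B and θ_B' = 90° − θ_B.
Hence θ_B' = 90° − 43.54° = 46.46°.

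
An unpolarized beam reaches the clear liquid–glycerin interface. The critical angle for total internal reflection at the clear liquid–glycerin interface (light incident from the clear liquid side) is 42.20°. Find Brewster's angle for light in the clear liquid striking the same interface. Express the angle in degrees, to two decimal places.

sin θ_c = n₂/n₁, so n₂/n₁ = sin 42.20° = 0.6717.
Brewster: tan θ_B = n₂/n₁ = 0.6717.
θ_B = arctan(0.6717) = 33.89°.

θ_B ≈ 33.89°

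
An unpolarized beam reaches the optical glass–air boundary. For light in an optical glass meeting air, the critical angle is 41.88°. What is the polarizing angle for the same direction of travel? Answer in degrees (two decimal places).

θ_B ≈ 33.73°

sin θ_c = n₂/n₁, so n₂/n₁ = sin 41.88° = 0.6676.
Brewster: tan θ_B = n₂/n₁ = 0.6676.
θ_B = arctan(0.6676) = 33.73°.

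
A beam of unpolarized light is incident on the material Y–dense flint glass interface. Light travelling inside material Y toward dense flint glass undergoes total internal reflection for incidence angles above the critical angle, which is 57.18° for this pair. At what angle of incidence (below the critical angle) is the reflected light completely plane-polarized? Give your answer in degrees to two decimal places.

At the critical angle sin θ_c = n₂/n₁, giving n₂/n₁ = sin 57.18° = 0.8404.
Then tan θ_B = n₂/n₁ = 0.8404, so θ_B = arctan 0.8404 = 40.04°.

θ_B ≈ 40.04°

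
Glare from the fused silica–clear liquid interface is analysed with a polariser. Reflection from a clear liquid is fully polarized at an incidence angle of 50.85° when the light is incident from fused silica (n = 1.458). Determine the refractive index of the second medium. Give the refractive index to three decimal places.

Brewster's law: tan θ_B = n₂/n₁ (light incident in fused silica, refracted into a clear liquid).
n₂ = n₁ tan θ_B = 1.458 × tan 50.85° = 1.791.

n ≈ 1.791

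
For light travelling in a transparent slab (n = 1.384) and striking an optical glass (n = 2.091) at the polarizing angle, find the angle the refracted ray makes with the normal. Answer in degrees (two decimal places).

θ_t ≈ 33.50°

θ_B = arctan(n₂/n₁) = arctan(2.091/1.384) = 56.50°.
The refracted ray is perpendicular to the reflected ray, so θ_t = 90° − θ_B = 33.50°.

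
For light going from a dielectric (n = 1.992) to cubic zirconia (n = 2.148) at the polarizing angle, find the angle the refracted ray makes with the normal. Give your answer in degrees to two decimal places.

First find Brewster's angle: tan θ_B = 2.148/1.992 = 1.0783, giving θ_B = 47.16°.
Since θ_B + θ_t = 90° at Brewster incidence, θ_t = 90° − 47.16° = 42.84°.

θ_t ≈ 42.84°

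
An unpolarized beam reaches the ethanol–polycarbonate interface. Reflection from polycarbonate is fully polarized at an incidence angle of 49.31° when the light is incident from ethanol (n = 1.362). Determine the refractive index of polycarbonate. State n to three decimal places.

n ≈ 1.584

At the polarizing angle, tan θ_B = n₂/n₁ with n₁ on the incident side (ethanol) and n₂ on the transmitted side (polycarbonate).
n₂ = n₁ tan θ_B = 1.362 × tan 49.31° = 1.584.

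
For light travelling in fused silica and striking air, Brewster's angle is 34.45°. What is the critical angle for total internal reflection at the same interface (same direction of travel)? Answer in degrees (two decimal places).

θ_c ≈ 43.31°

tan θ_B = n₂/n₁ = tan 34.45° = 0.6860.
Total internal reflection: sin θ_c = n₂/n₁ = 0.6860.
θ_c = arcsin(0.6860) = 43.31°.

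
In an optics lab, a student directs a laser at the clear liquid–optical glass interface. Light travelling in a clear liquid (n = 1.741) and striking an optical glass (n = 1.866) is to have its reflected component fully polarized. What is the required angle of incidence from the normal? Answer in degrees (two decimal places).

Brewster's condition: tan θ_B = n₂/n₁ = 1.866/1.741 = 1.0718.
So θ_B = arctan 1.0718 = 46.98°.

θ_B ≈ 46.98°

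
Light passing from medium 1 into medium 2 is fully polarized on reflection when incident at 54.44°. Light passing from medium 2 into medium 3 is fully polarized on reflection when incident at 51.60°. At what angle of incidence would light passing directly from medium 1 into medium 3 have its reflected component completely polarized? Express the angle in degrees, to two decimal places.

Each Brewster angle gives a ratio: n₂/n₁ = tan 54.44° = 1.3988, n₃/n₂ = tan 51.60° = 1.2617.
So n₃/n₁ = (n₂/n₁)(n₃/n₂) = 1.3988 × 1.2617 = 1.7649.
θ_B(1→3) = arctan(1.7649) = 60.46°.

θ_B ≈ 60.46°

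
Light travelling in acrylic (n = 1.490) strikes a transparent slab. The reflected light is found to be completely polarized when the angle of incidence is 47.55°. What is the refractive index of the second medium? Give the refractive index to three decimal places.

n ≈ 1.629

Full polarization of the reflected beam means tan θ_B = n₂/n₁, where n₁ is the incident medium (acrylic).
n₂ = n₁ tan θ_B = 1.490 × tan 47.55° = 1.629.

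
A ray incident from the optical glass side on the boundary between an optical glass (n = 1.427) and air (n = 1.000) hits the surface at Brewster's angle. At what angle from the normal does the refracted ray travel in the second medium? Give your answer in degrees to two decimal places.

tan θ_B = n₂/n₁ = 1.000/1.427 = 0.7008, so θ_B = 35.02°.
At Brewster's angle the reflected and refracted rays are perpendicular, so θ_t = 90° − θ_B = 90° − 35.02° = 54.98°.

θ_t ≈ 54.98°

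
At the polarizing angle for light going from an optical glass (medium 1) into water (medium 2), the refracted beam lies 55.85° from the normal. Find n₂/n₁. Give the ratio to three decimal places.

n₂/n₁ ≈ 0.678

At Brewster incidence θ_B = 90° − θ_t = 90° − 55.85° = 34.15°.
tan θ_B = n₂/n₁, so n₂/n₁ = tan 34.15° = 0.678.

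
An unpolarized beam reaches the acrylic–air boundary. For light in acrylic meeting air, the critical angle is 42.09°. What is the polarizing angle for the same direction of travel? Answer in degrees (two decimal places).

θ_B ≈ 33.83°

n₂/n₁ = sin θ_c = sin 42.09° = 0.6703.
tan θ_B equals the same ratio, so θ_B = arctan(0.6703) = 33.83°.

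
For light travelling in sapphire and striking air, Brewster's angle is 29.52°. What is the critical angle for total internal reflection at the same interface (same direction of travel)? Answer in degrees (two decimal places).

θ_c ≈ 34.49°

From Brewster, n₂/n₁ = tan θ_B = tan 29.52° = 0.5662.
Then sin θ_c = n₂/n₁ = 0.5662, so θ_c = arcsin 0.5662 = 34.49°.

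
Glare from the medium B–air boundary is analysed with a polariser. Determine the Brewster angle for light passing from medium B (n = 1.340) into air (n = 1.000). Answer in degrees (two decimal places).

θ_B ≈ 36.73°

The reflected p-component vanishes when tan θ_B = n₂/n₁.
Here n₂/n₁ = 1.000/1.340 = 0.7463, and Brewster's law gives tan θ_B = n₂/n₁.
So θ_B = arctan 0.7463 = 36.73°.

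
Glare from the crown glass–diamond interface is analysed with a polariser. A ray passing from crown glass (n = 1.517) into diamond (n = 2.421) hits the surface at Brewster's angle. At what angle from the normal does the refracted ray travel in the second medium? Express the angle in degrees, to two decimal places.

tan θ_B = n₂/n₁ = 2.421/1.517 = 1.5959, so θ_B = 57.93°.
At Brewster's angle the reflected and refracted rays are perpendicular, so θ_t = 90° − θ_B = 90° − 57.93° = 32.07°.

θ_t ≈ 32.07°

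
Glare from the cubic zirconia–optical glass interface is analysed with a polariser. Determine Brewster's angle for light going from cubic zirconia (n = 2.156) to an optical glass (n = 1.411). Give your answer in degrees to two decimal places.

θ_B ≈ 33.20°

Here n₂/n₁ = 1.411/2.156 = 0.6545, and Brewster's law gives tan θ_B = n₂/n₁. Taking the arctangent, θ_B = 33.20°.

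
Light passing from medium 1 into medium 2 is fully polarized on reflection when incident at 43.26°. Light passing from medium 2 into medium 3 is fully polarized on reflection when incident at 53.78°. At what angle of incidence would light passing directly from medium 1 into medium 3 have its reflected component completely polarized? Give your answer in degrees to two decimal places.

Each Brewster angle gives a ratio: n₂/n₁ = tan 43.26° = 0.9410, n₃/n₂ = tan 53.78° = 1.3653.
Multiplying, n₃/n₁ = 0.9410 × 1.3653 = 1.2848, and θ_B(1→3) = arctan 1.2848 = 52.11°.

θ_B ≈ 52.11°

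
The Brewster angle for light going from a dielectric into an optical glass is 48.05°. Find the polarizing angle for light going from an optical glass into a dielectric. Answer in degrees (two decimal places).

The two Brewster angles are complementary: θ_B' = 90° − θ_B = 90° − 48.05° = 41.95°.

θ_B' ≈ 41.95°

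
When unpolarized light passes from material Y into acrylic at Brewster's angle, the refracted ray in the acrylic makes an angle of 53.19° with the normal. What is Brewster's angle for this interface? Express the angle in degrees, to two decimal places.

Brewster's condition makes the reflected and refracted beams perpendicular: θ_B + θ_t = 90°.
θ_B = 90° − 53.19° = 36.81°.

θ_B ≈ 36.81°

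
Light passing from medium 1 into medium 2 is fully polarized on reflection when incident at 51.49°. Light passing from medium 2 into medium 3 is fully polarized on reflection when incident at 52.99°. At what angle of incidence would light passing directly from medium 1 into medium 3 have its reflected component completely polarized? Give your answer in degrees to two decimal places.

θ_B ≈ 59.04°

tan θ_B(1→2) = n₂/n₁ = tan 51.49° = 1.2567.
tan θ_B(2→3) = n₃/n₂ = tan 52.99° = 1.3266.
n₃/n₁ = 1.6671. Then tan θ_B(1→3) = n₃/n₁, so θ_B(1→3) = arctan(1.6671) = 59.04°.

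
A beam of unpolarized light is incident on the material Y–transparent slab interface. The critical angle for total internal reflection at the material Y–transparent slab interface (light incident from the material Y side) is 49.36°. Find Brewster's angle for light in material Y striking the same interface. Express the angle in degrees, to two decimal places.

n₂/n₁ = sin θ_c = sin 49.36° = 0.7588.
tan θ_B equals the same ratio, so θ_B = arctan(0.7588) = 37.19°.

θ_B ≈ 37.19°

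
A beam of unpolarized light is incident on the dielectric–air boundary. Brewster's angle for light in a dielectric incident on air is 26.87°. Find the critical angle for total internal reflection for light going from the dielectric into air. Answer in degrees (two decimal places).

θ_c ≈ 30.44°

n₂/n₁ = tan 26.87° = 0.5067; the critical angle satisfies sin θ_c = n₂/n₁.
θ_c = arcsin(0.5067) = 30.44°.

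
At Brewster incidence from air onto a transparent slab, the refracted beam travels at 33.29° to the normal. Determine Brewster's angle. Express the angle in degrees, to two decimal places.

θ_B ≈ 56.71°

Brewster's condition makes the reflected and refracted beams perpendicular: θ_B + θ_t = 90°.
θ_B = 90° − 33.29° = 56.71°.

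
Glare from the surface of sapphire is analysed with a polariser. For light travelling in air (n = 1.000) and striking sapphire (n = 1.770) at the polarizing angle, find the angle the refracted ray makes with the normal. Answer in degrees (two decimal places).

First find Brewster's angle: tan θ_B = 1.770/1.000 = 1.7700, giving θ_B = 60.53°.
The refracted ray is perpendicular to the reflected ray, so θ_t = 90° − θ_B = 29.47°.

θ_t ≈ 29.47°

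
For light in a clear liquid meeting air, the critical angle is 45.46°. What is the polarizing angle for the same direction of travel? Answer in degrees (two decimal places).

sin θ_c = n₂/n₁, so n₂/n₁ = sin 45.46° = 0.7128.
Brewster: tan θ_B = n₂/n₁ = 0.7128.
θ_B = arctan(0.7128) = 35.48°.

θ_B ≈ 35.48°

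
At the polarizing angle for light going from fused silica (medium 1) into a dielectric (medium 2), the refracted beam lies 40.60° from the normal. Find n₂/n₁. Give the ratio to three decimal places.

At Brewster incidence θ_B = 90° − θ_t = 90° − 40.60° = 49.40°.
Then n₂/n₁ = tan θ_B = tan 49.40° = 1.167.

n₂/n₁ ≈ 1.167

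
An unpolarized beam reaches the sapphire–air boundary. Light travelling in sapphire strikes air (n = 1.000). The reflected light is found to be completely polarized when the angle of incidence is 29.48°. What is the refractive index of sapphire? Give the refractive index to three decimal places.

n ≈ 1.769

At Brewster's angle, tan θ_B = n₂/n₁ with n₁ on the incident side (sapphire) and n₂ on the transmitted side (air).
n₁ = n₂ / tan θ_B = 1.000 / tan 29.48° = 1.769.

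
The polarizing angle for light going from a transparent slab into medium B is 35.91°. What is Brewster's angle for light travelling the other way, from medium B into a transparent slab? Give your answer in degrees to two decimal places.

The two Brewster angles are complementary: θ_B' = 90° − θ_B = 90° − 35.91° = 54.09°.

θ_B' ≈ 54.09°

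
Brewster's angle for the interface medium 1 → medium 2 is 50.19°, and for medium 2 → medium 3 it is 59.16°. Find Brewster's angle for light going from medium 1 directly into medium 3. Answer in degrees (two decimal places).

θ_B ≈ 63.54°

tan θ_B(1→2) = n₂/n₁ = tan 50.19° = 1.1998.
tan θ_B(2→3) = n₃/n₂ = tan 59.16° = 1.6749.
So n₃/n₁ = (n₂/n₁)(n₃/n₂) = 1.1998 × 1.6749 = 2.0095.
θ_B(1→3) = arctan(2.0095) = 63.54°.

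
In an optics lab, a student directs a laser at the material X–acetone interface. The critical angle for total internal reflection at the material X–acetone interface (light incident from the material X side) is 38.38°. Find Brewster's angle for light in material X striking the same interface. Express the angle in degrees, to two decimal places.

sin θ_c = n₂/n₁, so n₂/n₁ = sin 38.38° = 0.6209.
Brewster: tan θ_B = n₂/n₁ = 0.6209.
θ_B = arctan(0.6209) = 31.84°.

θ_B ≈ 31.84°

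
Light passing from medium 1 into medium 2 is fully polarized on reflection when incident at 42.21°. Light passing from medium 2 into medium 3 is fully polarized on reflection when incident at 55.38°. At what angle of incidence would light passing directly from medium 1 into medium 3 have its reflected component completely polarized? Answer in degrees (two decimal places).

tan θ_B(1→2) = n₂/n₁ = tan 42.21° = 0.9071.
tan θ_B(2→3) = n₃/n₂ = tan 55.38° = 1.4485.
n₃/n₁ = 1.3139. Then tan θ_B(1→3) = n₃/n₁, so θ_B(1→3) = arctan(1.3139) = 52.73°.

θ_B ≈ 52.73°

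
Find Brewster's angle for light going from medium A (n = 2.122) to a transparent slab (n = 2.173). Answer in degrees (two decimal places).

Brewster's condition: tan θ_B = n₂/n₁ = 2.173/2.122 = 1.0240.
So θ_B = arctan 1.0240 = 45.68°.

θ_B ≈ 45.68°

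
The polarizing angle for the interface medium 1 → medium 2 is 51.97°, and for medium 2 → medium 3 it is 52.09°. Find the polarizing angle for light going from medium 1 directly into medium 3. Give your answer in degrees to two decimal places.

Each Brewster angle gives a ratio: n₂/n₁ = tan 51.97° = 1.2786, n₃/n₂ = tan 52.09° = 1.2841.
n₃/n₁ = 1.6418. Then tan θ_B(1→3) = n₃/n₁, so θ_B(1→3) = arctan(1.6418) = 58.65°.

θ_B ≈ 58.65°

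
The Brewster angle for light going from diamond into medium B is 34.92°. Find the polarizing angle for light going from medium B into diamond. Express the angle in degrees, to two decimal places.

θ_B' ≈ 55.08°

Reversing the direction swaps n₁ and n₂, so tan θ_B' = 1/tan θ_B and θ_B' = 90° − θ_B.
Hence θ_B' = 90° − 34.92° = 55.08°.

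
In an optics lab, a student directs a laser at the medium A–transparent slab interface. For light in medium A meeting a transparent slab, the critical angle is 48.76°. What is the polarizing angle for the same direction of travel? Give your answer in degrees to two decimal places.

θ_B ≈ 36.94°

At the critical angle sin θ_c = n₂/n₁, giving n₂/n₁ = sin 48.76° = 0.7520.
Then tan θ_B = n₂/n₁ = 0.7520, so θ_B = arctan 0.7520 = 36.94°.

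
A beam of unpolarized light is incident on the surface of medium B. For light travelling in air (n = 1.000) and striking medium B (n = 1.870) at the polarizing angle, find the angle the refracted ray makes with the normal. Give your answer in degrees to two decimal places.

First find Brewster's angle: tan θ_B = 1.870/1.000 = 1.8700, giving θ_B = 61.86°.
The refracted ray is perpendicular to the reflected ray, so θ_t = 90° − θ_B = 28.14°.

θ_t ≈ 28.14°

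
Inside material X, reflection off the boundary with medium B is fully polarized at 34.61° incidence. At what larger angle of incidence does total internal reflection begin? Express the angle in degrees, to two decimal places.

θ_c ≈ 43.64°

n₂/n₁ = tan 34.61° = 0.6901; the critical angle satisfies sin θ_c = n₂/n₁.
θ_c = arcsin(0.6901) = 43.64°.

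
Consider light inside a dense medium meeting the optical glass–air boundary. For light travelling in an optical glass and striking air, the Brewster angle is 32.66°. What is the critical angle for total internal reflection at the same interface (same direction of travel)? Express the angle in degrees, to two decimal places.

θ_c ≈ 39.87°

tan θ_B = n₂/n₁ = tan 32.66° = 0.6410.
Total internal reflection: sin θ_c = n₂/n₁ = 0.6410.
θ_c = arcsin(0.6410) = 39.87°.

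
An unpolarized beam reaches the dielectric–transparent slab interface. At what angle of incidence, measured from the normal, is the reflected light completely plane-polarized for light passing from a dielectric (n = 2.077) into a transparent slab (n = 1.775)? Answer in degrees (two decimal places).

θ_B ≈ 40.52°

At Brewster's angle the reflected and refracted rays are perpendicular, which with Snell's law gives tan θ_B = n₂/n₁.
Brewster's condition: tan θ_B = n₂/n₁ = 1.775/2.077 = 0.8546. Taking the arctangent, θ_B = 40.52°.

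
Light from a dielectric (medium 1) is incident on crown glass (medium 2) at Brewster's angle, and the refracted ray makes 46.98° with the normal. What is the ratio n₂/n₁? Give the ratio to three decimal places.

θ_B + θ_t = 90°, so θ_B = 90° − 46.98° = 43.02°.
tan θ_B = n₂/n₁, so n₂/n₁ = tan 43.02° = 0.933.

n₂/n₁ ≈ 0.933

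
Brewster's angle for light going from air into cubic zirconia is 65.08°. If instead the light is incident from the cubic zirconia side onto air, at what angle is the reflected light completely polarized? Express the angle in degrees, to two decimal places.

θ_B' ≈ 24.92°

Reversing the direction swaps n₁ and n₂, so tan θ_B' = 1/tan θ_B and θ_B' = 90° − θ_B.
Hence θ_B' = 90° − 65.08° = 24.92°.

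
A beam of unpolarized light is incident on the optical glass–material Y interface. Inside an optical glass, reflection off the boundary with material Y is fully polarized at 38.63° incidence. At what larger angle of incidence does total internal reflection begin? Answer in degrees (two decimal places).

θ_c ≈ 53.05°

From Brewster, n₂/n₁ = tan θ_B = tan 38.63° = 0.7991.
Then sin θ_c = n₂/n₁ = 0.7991, so θ_c = arcsin 0.7991 = 53.05°.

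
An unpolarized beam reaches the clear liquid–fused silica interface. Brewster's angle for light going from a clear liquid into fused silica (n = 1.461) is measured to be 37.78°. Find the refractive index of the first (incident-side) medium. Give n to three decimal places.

At Brewster's angle, tan θ_B = n₂/n₁ with n₁ on the incident side (a clear liquid) and n₂ on the transmitted side (fused silica).
n₁ = n₂ / tan θ_B = 1.461 / tan 37.78° = 1.885.

n ≈ 1.885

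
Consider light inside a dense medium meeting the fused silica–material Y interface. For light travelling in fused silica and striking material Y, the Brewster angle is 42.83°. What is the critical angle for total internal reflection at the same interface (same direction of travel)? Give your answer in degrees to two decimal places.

θ_c ≈ 67.97°

From Brewster, n₂/n₁ = tan θ_B = tan 42.83° = 0.9270.
Then sin θ_c = n₂/n₁ = 0.9270, so θ_c = arcsin 0.9270 = 67.97°.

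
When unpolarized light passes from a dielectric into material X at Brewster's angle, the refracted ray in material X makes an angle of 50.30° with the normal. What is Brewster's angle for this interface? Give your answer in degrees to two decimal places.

θ_B ≈ 39.70°

Since the reflected and refracted rays are at right angles at the polarizing angle, θ_B + θ_t = 90°.
θ_B = 90° − 50.30° = 39.70°.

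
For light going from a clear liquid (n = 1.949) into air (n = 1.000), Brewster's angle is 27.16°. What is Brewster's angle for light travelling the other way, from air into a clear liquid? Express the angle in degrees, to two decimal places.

Reversing the direction swaps n₁ and n₂, so tan θ_B' = 1/tan θ_B and θ_B' = 90° − θ_B.
Hence θ_B' = 90° − 27.16° = 62.84°.

θ_B' ≈ 62.84°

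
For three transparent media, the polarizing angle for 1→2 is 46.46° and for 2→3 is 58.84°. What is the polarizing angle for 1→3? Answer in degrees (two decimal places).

tan θ_B(1→2) = n₂/n₁ = tan 46.46° = 1.0523.
tan θ_B(2→3) = n₃/n₂ = tan 58.84° = 1.6538.
Multiplying, n₃/n₁ = 1.0523 × 1.6538 = 1.7403, and θ_B(1→3) = arctan 1.7403 = 60.12°.

θ_B ≈ 60.12°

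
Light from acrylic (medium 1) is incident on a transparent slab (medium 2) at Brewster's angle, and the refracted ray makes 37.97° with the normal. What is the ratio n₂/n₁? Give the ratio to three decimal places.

n₂/n₁ ≈ 1.281

At Brewster incidence θ_B = 90° − θ_t = 90° − 37.97° = 52.03°.
tan θ_B = n₂/n₁, so n₂/n₁ = tan 52.03° = 1.281.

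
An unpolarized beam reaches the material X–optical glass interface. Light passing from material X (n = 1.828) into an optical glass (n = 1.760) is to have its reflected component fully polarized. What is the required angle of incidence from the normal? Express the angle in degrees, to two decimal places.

θ_B ≈ 43.91°

Here n₂/n₁ = 1.760/1.828 = 0.9628, and Brewster's law gives tan θ_B = n₂/n₁. Taking the arctangent, θ_B = 43.91°.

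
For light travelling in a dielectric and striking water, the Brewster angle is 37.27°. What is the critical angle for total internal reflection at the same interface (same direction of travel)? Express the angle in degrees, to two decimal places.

θ_c ≈ 49.55°

tan θ_B = n₂/n₁ = tan 37.27° = 0.7610.
Total internal reflection: sin θ_c = n₂/n₁ = 0.7610.
θ_c = arcsin(0.7610) = 49.55°.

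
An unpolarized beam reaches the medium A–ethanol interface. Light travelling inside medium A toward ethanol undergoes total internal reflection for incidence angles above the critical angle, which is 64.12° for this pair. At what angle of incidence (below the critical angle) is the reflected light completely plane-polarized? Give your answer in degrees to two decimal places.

θ_B ≈ 41.98°

sin θ_c = n₂/n₁, so n₂/n₁ = sin 64.12° = 0.8997.
Brewster: tan θ_B = n₂/n₁ = 0.8997.
θ_B = arctan(0.8997) = 41.98°.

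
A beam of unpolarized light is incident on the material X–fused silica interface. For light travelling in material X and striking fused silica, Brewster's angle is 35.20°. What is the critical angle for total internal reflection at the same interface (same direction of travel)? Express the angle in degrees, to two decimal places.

tan θ_B = n₂/n₁ = tan 35.20° = 0.7054.
Total internal reflection: sin θ_c = n₂/n₁ = 0.7054.
θ_c = arcsin(0.7054) = 44.86°.

θ_c ≈ 44.86°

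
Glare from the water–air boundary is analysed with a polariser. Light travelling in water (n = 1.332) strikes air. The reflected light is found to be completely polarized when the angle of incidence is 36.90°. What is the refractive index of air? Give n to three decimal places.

At Brewster's angle, tan θ_B = n₂/n₁ with n₁ on the incident side (water) and n₂ on the transmitted side (air).
n₂ = n₁ tan θ_B = 1.332 × tan 36.90° = 1.000.

n ≈ 1.000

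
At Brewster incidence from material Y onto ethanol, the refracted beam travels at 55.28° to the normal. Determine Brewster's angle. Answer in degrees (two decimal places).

Brewster's condition makes the reflected and refracted beams perpendicular: θ_B + θ_t = 90°.
So θ_B = 90° − θ_t = 90° − 55.28° = 34.72°.

θ_B ≈ 34.72°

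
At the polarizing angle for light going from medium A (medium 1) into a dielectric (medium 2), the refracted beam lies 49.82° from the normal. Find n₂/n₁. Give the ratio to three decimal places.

n₂/n₁ ≈ 0.844

θ_B + θ_t = 90°, so θ_B = 90° − 49.82° = 40.18°.
tan θ_B = n₂/n₁, so n₂/n₁ = tan 40.18° = 0.844.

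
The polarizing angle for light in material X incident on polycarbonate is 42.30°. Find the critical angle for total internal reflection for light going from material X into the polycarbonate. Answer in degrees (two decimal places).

θ_c ≈ 65.50°

From Brewster, n₂/n₁ = tan θ_B = tan 42.30° = 0.9099.
Then sin θ_c = n₂/n₁ = 0.9099, so θ_c = arcsin 0.9099 = 65.50°.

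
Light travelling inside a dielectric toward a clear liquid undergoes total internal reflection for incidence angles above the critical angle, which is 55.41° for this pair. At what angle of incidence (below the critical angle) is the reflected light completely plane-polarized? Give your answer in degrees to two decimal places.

θ_B ≈ 39.46°

At the critical angle sin θ_c = n₂/n₁, giving n₂/n₁ = sin 55.41° = 0.8232.
Then tan θ_B = n₂/n₁ = 0.8232, so θ_B = arctan 0.8232 = 39.46°.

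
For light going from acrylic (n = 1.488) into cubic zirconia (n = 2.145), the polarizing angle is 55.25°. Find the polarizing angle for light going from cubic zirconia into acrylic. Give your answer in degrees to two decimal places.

θ_B' ≈ 34.75°

The two Brewster angles are complementary: θ_B' = 90° − θ_B = 90° − 55.25° = 34.75°.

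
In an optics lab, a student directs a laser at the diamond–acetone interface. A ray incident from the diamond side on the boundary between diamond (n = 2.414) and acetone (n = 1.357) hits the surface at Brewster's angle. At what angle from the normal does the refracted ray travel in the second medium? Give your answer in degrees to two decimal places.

First find Brewster's angle: tan θ_B = 1.357/2.414 = 0.5621, giving θ_B = 29.34°.
The refracted ray is perpendicular to the reflected ray, so θ_t = 90° − θ_B = 60.66°.

θ_t ≈ 60.66°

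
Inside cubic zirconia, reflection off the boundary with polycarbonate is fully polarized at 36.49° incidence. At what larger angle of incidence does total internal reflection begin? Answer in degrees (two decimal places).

θ_c ≈ 47.71°

From Brewster, n₂/n₁ = tan θ_B = tan 36.49° = 0.7397.
Then sin θ_c = n₂/n₁ = 0.7397, so θ_c = arcsin 0.7397 = 47.71°.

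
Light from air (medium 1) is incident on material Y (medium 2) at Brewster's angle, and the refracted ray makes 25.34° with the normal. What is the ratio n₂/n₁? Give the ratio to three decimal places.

At Brewster incidence θ_B = 90° − θ_t = 90° − 25.34° = 64.66°.
Then n₂/n₁ = tan θ_B = tan 64.66° = 2.112.

n₂/n₁ ≈ 2.112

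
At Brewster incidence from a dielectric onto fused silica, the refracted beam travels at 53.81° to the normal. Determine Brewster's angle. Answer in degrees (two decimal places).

θ_B ≈ 36.19°

At Brewster's angle the reflected and refracted rays are perpendicular, so θ_B + θ_t = 90°.
θ_B = 90° − 53.81° = 36.19°.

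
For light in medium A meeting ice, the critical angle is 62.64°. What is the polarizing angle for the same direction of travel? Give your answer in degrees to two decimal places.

θ_B ≈ 41.61°

sin θ_c = n₂/n₁, so n₂/n₁ = sin 62.64° = 0.8881.
Brewster: tan θ_B = n₂/n₁ = 0.8881.
θ_B = arctan(0.8881) = 41.61°.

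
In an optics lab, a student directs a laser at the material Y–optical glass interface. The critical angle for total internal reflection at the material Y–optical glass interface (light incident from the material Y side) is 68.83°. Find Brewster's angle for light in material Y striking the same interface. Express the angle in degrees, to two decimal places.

θ_B ≈ 43.00°

sin θ_c = n₂/n₁, so n₂/n₁ = sin 68.83° = 0.9325.
Brewster: tan θ_B = n₂/n₁ = 0.9325.
θ_B = arctan(0.9325) = 43.00°.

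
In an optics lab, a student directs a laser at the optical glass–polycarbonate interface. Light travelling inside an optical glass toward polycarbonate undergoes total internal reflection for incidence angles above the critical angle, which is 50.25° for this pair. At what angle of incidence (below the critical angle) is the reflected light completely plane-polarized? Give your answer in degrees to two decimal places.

θ_B ≈ 37.55°

At the critical angle sin θ_c = n₂/n₁, giving n₂/n₁ = sin 50.25° = 0.7688.
Then tan θ_B = n₂/n₁ = 0.7688, so θ_B = arctan 0.7688 = 37.55°.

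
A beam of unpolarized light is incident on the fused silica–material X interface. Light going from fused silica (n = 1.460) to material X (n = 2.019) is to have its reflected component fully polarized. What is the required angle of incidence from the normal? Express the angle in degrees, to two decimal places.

Here n₂/n₁ = 2.019/1.460 = 1.3829, and Brewster's law gives tan θ_B = n₂/n₁. Taking the arctangent, θ_B = 54.13°.

θ_B ≈ 54.13°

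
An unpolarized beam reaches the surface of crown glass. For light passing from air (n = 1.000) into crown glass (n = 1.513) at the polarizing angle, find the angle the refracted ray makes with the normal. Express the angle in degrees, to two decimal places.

θ_t ≈ 33.46°

First find Brewster's angle: tan θ_B = 1.513/1.000 = 1.5130, giving θ_B = 56.54°.
Since θ_B + θ_t = 90° at Brewster incidence, θ_t = 90° − 56.54° = 33.46°.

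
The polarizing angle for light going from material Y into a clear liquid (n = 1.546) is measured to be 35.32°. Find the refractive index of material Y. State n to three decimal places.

n ≈ 2.182

At the polarizing angle, tan θ_B = n₂/n₁ with n₁ on the incident side (material Y) and n₂ on the transmitted side (a clear liquid).
n₁ = n₂ / tan θ_B = 1.546 / tan 35.32° = 2.182.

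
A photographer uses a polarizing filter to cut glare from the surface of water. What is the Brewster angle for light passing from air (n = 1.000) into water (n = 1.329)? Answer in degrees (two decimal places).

θ_B ≈ 53.04°

Here n₂/n₁ = 1.329/1.000 = 1.3290, and Brewster's law gives tan θ_B = n₂/n₁.
θ_B = arctan(1.3290) = 53.04°.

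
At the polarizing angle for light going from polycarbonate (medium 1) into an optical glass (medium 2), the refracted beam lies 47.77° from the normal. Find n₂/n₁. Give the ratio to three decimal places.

n₂/n₁ ≈ 0.908

θ_B + θ_t = 90°, so θ_B = 90° − 47.77° = 42.23°.
tan θ_B = n₂/n₁, so n₂/n₁ = tan 42.23° = 0.908.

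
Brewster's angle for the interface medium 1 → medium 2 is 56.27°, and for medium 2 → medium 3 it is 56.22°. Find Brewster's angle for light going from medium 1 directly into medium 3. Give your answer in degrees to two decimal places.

θ_B ≈ 65.93°

Each Brewster angle gives a ratio: n₂/n₁ = tan 56.27° = 1.4977, n₃/n₂ = tan 56.22° = 1.4949.
Multiplying, n₃/n₁ = 1.4977 × 1.4949 = 2.2390, and θ_B(1→3) = arctan 2.2390 = 65.93°.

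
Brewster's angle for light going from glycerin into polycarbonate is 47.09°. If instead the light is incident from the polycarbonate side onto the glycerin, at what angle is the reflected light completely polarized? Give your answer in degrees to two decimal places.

Reversing the direction swaps n₁ and n₂, so tan θ_B' = 1/tan θ_B and θ_B' = 90° − θ_B.
Hence θ_B' = 90° − 47.09° = 42.91°.

θ_B' ≈ 42.91°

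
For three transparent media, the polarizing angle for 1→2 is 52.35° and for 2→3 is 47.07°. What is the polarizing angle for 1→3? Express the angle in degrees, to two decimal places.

θ_B ≈ 54.33°

Each Brewster angle gives a ratio: n₂/n₁ = tan 52.35° = 1.2962, n₃/n₂ = tan 47.07° = 1.0750.
Multiplying, n₃/n₁ = 1.2962 × 1.0750 = 1.3934, and θ_B(1→3) = arctan 1.3934 = 54.33°.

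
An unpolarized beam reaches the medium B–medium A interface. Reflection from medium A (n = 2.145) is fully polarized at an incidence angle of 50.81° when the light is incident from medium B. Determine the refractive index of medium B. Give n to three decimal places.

n ≈ 1.749

Full polarization of the reflected beam means tan θ_B = n₂/n₁, where n₁ is the incident medium (medium B).
n₁ = n₂ / tan θ_B = 2.145 / tan 50.81° = 1.749.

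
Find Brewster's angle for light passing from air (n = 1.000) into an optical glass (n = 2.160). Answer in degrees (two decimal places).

θ_B ≈ 65.16°

Brewster's condition: tan θ_B = n₂/n₁ = 2.160/1.000 = 2.1600. Taking the arctangent, θ_B = 65.16°.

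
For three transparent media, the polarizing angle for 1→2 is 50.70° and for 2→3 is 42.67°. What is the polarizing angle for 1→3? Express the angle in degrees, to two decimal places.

tan θ_B(1→2) = n₂/n₁ = tan 50.70° = 1.2218.
tan θ_B(2→3) = n₃/n₂ = tan 42.67° = 0.9218.
n₃/n₁ = 1.1262. Then tan θ_B(1→3) = n₃/n₁, so θ_B(1→3) = arctan(1.1262) = 48.40°.

θ_B ≈ 48.40°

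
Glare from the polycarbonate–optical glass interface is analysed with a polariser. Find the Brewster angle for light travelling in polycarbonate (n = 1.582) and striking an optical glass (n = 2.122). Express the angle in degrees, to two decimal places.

tan θ_B = n₂/n₁ = 2.122/1.582 = 1.3413. Taking the arctangent, θ_B = 53.29°.

θ_B ≈ 53.29°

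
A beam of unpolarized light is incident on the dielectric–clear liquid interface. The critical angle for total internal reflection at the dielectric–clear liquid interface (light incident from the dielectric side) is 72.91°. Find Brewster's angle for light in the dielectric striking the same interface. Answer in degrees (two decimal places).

sin θ_c = n₂/n₁, so n₂/n₁ = sin 72.91° = 0.9558.
Brewster: tan θ_B = n₂/n₁ = 0.9558.
θ_B = arctan(0.9558) = 43.71°.

θ_B ≈ 43.71°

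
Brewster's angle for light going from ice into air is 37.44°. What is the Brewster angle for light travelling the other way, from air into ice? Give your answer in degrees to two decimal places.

θ_B' ≈ 52.56°

The two Brewster angles are complementary: θ_B' = 90° − θ_B = 90° − 37.44° = 52.56°.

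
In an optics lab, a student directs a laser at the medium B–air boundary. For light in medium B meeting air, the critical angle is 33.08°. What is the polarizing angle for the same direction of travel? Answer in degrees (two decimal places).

θ_B ≈ 28.63°

sin θ_c = n₂/n₁, so n₂/n₁ = sin 33.08° = 0.5458.
Brewster: tan θ_B = n₂/n₁ = 0.5458.
θ_B = arctan(0.5458) = 28.63°.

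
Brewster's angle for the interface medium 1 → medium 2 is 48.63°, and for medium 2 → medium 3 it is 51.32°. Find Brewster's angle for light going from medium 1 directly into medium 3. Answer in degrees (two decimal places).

θ_B ≈ 54.81°

n₂/n₁ = tan 48.63° = 1.1355 and n₃/n₂ = tan 51.32° = 1.2491.
So n₃/n₁ = (n₂/n₁)(n₃/n₂) = 1.1355 × 1.2491 = 1.4183.
θ_B(1→3) = arctan(1.4183) = 54.81°.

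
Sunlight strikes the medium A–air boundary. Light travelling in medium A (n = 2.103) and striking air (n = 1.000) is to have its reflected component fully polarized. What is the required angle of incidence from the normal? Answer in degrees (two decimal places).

Brewster's condition: tan θ_B = n₂/n₁ = 1.000/2.103 = 0.4755. Taking the arctangent, θ_B = 25.43°.

θ_B ≈ 25.43°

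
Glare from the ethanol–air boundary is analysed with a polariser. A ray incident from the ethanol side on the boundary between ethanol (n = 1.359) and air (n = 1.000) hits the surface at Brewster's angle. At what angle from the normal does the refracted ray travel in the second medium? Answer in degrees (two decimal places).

First find Brewster's angle: tan θ_B = 1.000/1.359 = 0.7358, giving θ_B = 36.35°.
At Brewster's angle the reflected and refracted rays are perpendicular, so θ_t = 90° − θ_B = 90° − 36.35° = 53.65°.

θ_t ≈ 53.65°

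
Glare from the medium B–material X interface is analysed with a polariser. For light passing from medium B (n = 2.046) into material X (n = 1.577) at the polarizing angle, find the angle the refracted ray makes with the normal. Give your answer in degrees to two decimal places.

θ_B = arctan(n₂/n₁) = arctan(1.577/2.046) = 37.62°.
At Brewster's angle the reflected and refracted rays are perpendicular, so θ_t = 90° − θ_B = 90° − 37.62° = 52.38°.

θ_t ≈ 52.38°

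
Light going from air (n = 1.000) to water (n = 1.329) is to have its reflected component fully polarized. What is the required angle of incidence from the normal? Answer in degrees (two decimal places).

Brewster's condition: tan θ_B = n₂/n₁ = 1.329/1.000 = 1.3290.
So θ_B = arctan 1.3290 = 53.04°.

θ_B ≈ 53.04°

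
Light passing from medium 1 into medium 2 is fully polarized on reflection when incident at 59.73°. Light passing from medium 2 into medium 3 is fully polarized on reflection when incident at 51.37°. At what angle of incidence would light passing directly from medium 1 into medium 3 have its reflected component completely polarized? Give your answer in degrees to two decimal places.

θ_B ≈ 64.99°

n₂/n₁ = tan 59.73° = 1.7134 and n₃/n₂ = tan 51.37° = 1.2513.
So n₃/n₁ = (n₂/n₁)(n₃/n₂) = 1.7134 × 1.2513 = 2.1440.
θ_B(1→3) = arctan(2.1440) = 64.99°.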